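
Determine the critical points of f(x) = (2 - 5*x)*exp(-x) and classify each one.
f'(x) = (5*x - 7)*exp(-x)

Solve f'(x) = 0:
  f'(x) = (5*x - 7)·exp(-x) and exp(-x) > 0 for every x, so f'(x) = 0 ⇔ 5*x - 7 = 0.
  5*x - 7 = 0.
  ⇒ x = 7/5

f''(x) = (12 - 5*x)*exp(-x)
Second-derivative test at each critical point:
  f''(7/5) = 1.2330 > 0 → local minimum

Critical points: x = 7/5 (local minimum)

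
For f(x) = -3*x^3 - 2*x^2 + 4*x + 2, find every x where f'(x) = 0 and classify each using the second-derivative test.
f'(x) = -9*x^2 - 4*x + 4

Solve f'(x) = 0:
  9*x^2 + 4*x - 4 = 0 has no rational roots; quadratic formula: x = (-4 ± √160)/18.
  ⇒ x = -2*sqrt(10)/9 - 2/9 ≈ -0.9250, -2/9 + 2*sqrt(10)/9 ≈ 0.4805

f''(x) = -18*x - 4
Second-derivative test at each critical point:
  f''(-0.9250) = 12.6491 > 0 → local minimum
  f''(0.4805) = -12.6491 < 0 → local maximum

Critical points: x = -2*sqrt(10)/9 - 2/9 ≈ -0.9250 (local minimum); x = -2/9 + 2*sqrt(10)/9 ≈ 0.4805 (local maximum)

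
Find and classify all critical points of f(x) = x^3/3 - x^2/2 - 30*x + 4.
f'(x) = x^2 - x - 30

Solve f'(x) = 0:
  Factor: x^2 - x - 30 = (x - 6)*(x + 5) = 0.
  ⇒ x = -5, 6

f''(x) = 2*x - 1
Second-derivative test at each critical point:
  f''(-5) = -11 < 0 → local maximum
  f''(6) = 11 > 0 → local minimum

Critical points: x = -5 (local maximum); x = 6 (local minimum)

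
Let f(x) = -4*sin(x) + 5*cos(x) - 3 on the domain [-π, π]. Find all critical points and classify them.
f'(x) = -5*sin(x) - 4*cos(x)

Solve f'(x) = 0 on [-π, π]:
  f'(x) = 0 ⇔ -4*cos(x) = 5*sin(x) ⇔ tan(x) = -4/5, i.e. x = arctan(-4/5) + nπ; keep the solutions lying in [-π, π].
  ⇒ x = -atan(4/5) ≈ -0.6747, pi - atan(4/5) ≈ 2.4669

f''(x) = 4*sin(x) - 5*cos(x)
Second-derivative test at each critical point:
  f''(-0.6747) = -6.4031 < 0 → local maximum
  f''(2.4669) = 6.4031 > 0 → local minimum

Critical points: x = -atan(4/5) ≈ -0.6747 (local maximum); x = pi - atan(4/5) ≈ 2.4669 (local minimum)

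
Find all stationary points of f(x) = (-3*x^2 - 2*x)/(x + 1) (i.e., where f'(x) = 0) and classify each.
f'(x) = (-3*x^2 - 6*x - 2)/(x^2 + 2*x + 1)

Solve f'(x) = 0:
  f'(x) = -(3*x^2 + 6*x + 2)/(x + 1)^2; the denominator is positive wherever f is defined, so f'(x) = 0 ⇔ -3*x^2 - 6*x - 2 = 0.
  3*x^2 + 6*x + 2 = 0 has no rational roots; quadratic formula: x = (-6 ± √12)/6.
  ⇒ x = -1 - sqrt(3)/3 ≈ -1.5774, -1 + sqrt(3)/3 ≈ -0.4226

f''(x) = -2/(x^3 + 3*x^2 + 3*x + 1)
Second-derivative test at each critical point:
  f''(-1.5774) = 10.3923 > 0 → local minimum
  f''(-0.4226) = -10.3923 < 0 → local maximum

Critical points: x = -1 - sqrt(3)/3 ≈ -1.5774 (local minimum); x = -1 + sqrt(3)/3 ≈ -0.4226 (local maximum)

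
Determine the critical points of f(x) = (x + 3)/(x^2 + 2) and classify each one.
f'(x) = (x^2 - 2*x*(x + 3) + 2)/(x^2 + 2)^2

Solve f'(x) = 0:
  f'(x) = -(x^2 + 6*x - 2)/(x^2 + 2)^2; the denominator is positive wherever f is defined, so f'(x) = 0 ⇔ -x^2 - 6*x + 2 = 0.
  x^2 + 6*x - 2 = 0 has no rational roots; quadratic formula: x = (-6 ± √44)/2.
  ⇒ x = -sqrt(11) - 3 ≈ -6.3166, -3 + sqrt(11) ≈ 0.3166

f''(x) = 2*(4*x^2*(x + 3) - 3*(x + 1)*(x^2 + 2))/(x^2 + 2)^3
Second-derivative test at each critical point:
  f''(-6.3166) = 0.0038 > 0 → local minimum
  f''(0.3166) = -1.5038 < 0 → local maximum

Critical points: x = -sqrt(11) - 3 ≈ -6.3166 (local minimum); x = -3 + sqrt(11) ≈ 0.3166 (local maximum)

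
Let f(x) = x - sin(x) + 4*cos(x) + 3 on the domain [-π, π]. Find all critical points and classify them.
f'(x) = -4*sin(x) - cos(x) + 1

Solve f'(x) = 0 on [-π, π]:
  f'(x) = 0 ⇔ -4*sin(x) - cos(x) = -1. Write the left side as R·cos(x + φ) with R = √((-1)² + 4²) = sqrt(17), cos φ = -sqrt(17)/17, sin φ = 4*sqrt(17)/17; then cos(x + φ) = -sqrt(17)/17. Solve for x and keep the solutions lying in [-π, π].
  ⇒ x = 0, pi - atan(8/15) ≈ 2.6516

f''(x) = sin(x) - 4*cos(x)
Second-derivative test at each critical point:
  f''(0) = -4 < 0 → local maximum
  f''(2.6516) = 4 > 0 → local minimum

Critical points: x = 0 (local maximum); x = pi - atan(8/15) ≈ 2.6516 (local minimum)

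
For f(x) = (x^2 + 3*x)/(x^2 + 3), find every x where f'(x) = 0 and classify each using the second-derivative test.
f'(x) = 3*(-x^2 + 2*x + 3)/(x^4 + 6*x^2 + 9)

Solve f'(x) = 0:
  f'(x) = -3*(x - 3)*(x + 1)/(x^2 + 3)^2; the denominator is positive wherever f is defined, so f'(x) = 0 ⇔ -3*x^2 + 6*x + 9 = 0.
  Factor: -3*x^2 + 6*x + 9 = -3*(x - 3)*(x + 1) = 0.
  ⇒ x = -1, 3

f''(x) = 6*(x^3 - 3*x^2 - 9*x + 3)/(x^6 + 9*x^4 + 27*x^2 + 27)
Second-derivative test at each critical point:
  f''(-1) = 3/4 > 0 → local minimum
  f''(3) = -1/12 < 0 → local maximum

Critical points: x = -1 (local minimum); x = 3 (local maximum)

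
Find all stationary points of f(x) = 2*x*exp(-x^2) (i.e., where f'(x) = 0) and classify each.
f'(x) = 2*(1 - 2*x^2)*exp(-x^2)

Solve f'(x) = 0:
  f'(x) = (2 - 4*x^2)·exp(-x^2) and exp(-x^2) > 0 for every x, so f'(x) = 0 ⇔ 2 - 4*x^2 = 0.
  Factor: 2 - 4*x^2 = -2*(2*x^2 - 1); 2*x^2 - 1 = 0 has no rational roots; quadratic formula: x = (0 ± √8)/4.
  ⇒ x = -sqrt(2)/2 ≈ -0.7071, sqrt(2)/2 ≈ 0.7071

f''(x) = (8*x^3 - 12*x)*exp(-x^2)
Second-derivative test at each critical point:
  f''(-0.7071) = 3.4311 > 0 → local minimum
  f''(0.7071) = -3.4311 < 0 → local maximum

Critical points: x = -sqrt(2)/2 ≈ -0.7071 (local minimum); x = sqrt(2)/2 ≈ 0.7071 (local maximum)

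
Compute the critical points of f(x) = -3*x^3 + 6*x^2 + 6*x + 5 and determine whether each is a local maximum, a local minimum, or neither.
f'(x) = -9*x^2 + 12*x + 6

Solve f'(x) = 0:
  Factor: -9*x^2 + 12*x + 6 = -3*(3*x^2 - 4*x - 2); 3*x^2 - 4*x - 2 = 0 has no rational roots; quadratic formula: x = (4 ± √40)/6.
  ⇒ x = 2/3 - sqrt(10)/3 ≈ -0.3874, 2/3 + sqrt(10)/3 ≈ 1.7208

f''(x) = 12 - 18*x
Second-derivative test at each critical point:
  f''(-0.3874) = 18.9737 > 0 → local minimum
  f''(1.7208) = -18.9737 < 0 → local maximum

Critical points: x = 2/3 - sqrt(10)/3 ≈ -0.3874 (local minimum); x = 2/3 + sqrt(10)/3 ≈ 1.7208 (local maximum)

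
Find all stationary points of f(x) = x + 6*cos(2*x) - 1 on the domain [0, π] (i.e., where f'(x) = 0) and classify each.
f'(x) = 1 - 12*sin(2*x)

Solve f'(x) = 0 on [0, π]:
  f'(x) = 0 ⇔ sin(2*x) = 1/12, i.e. 2*x = arcsin(1/12) + 2nπ or 2*x = π − arcsin(1/12) + 2nπ; keep the solutions lying in [0, π].
  ⇒ x = asin(1/12)/2 ≈ 0.0417, -asin(1/12)/2 + pi/2 ≈ 1.5291

f''(x) = -24*cos(2*x)
Second-derivative test at each critical point:
  f''(0.0417) = -23.9165 < 0 → local maximum
  f''(1.5291) = 23.9165 > 0 → local minimum

Critical points: x = asin(1/12)/2 ≈ 0.0417 (local maximum); x = -asin(1/12)/2 + pi/2 ≈ 1.5291 (local minimum)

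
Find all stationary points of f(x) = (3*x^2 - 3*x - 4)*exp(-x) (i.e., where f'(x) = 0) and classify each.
f'(x) = (-3*x^2 + 9*x + 1)*exp(-x)

Solve f'(x) = 0:
  f'(x) = (-3*x^2 + 9*x + 1)·exp(-x) and exp(-x) > 0 for every x, so f'(x) = 0 ⇔ -3*x^2 + 9*x + 1 = 0.
  3*x^2 - 9*x - 1 = 0 has no rational roots; quadratic formula: x = (9 ± √93)/6.
  ⇒ x = 3/2 - sqrt(93)/6 ≈ -0.1073, 3/2 + sqrt(93)/6 ≈ 3.1073

f''(x) = (3*x^2 - 15*x + 8)*exp(-x)
Second-derivative test at each critical point:
  f''(-0.1073) = 10.7357 > 0 → local minimum
  f''(3.1073) = -0.4313 < 0 → local maximum

Critical points: x = 3/2 - sqrt(93)/6 ≈ -0.1073 (local minimum); x = 3/2 + sqrt(93)/6 ≈ 3.1073 (local maximum)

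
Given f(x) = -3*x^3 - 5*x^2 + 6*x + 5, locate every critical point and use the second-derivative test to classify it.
f'(x) = -9*x^2 - 10*x + 6

Solve f'(x) = 0:
  9*x^2 + 10*x - 6 = 0 has no rational roots; quadratic formula: x = (-10 ± √316)/18.
  ⇒ x = -sqrt(79)/9 - 5/9 ≈ -1.5431, -5/9 + sqrt(79)/9 ≈ 0.4320

f''(x) = -18*x - 10
Second-derivative test at each critical point:
  f''(-1.5431) = 17.7764 > 0 → local minimum
  f''(0.4320) = -17.7764 < 0 → local maximum

Critical points: x = -sqrt(79)/9 - 5/9 ≈ -1.5431 (local minimum); x = -5/9 + sqrt(79)/9 ≈ 0.4320 (local maximum)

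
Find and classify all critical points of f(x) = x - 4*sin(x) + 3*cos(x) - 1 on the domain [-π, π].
f'(x) = -3*sin(x) - 4*cos(x) + 1

Solve f'(x) = 0 on [-π, π]:
  f'(x) = 0 ⇔ -3*sin(x) - 4*cos(x) = -1. Write the left side as R·cos(x + φ) with R = √((-4)² + 3²) = 5, cos φ = -4/5, sin φ = 3/5; then cos(x + φ) = -1/5. Solve for x and keep the solutions lying in [-π, π].
  ⇒ x = atan((3 - 8*sqrt(6))/(4 + 6*sqrt(6))) ≈ -0.7259, atan((3 + 8*sqrt(6))/(4 - 6*sqrt(6))) + pi ≈ 2.0129

f''(x) = 4*sin(x) - 3*cos(x)
Second-derivative test at each critical point:
  f''(-0.7259) = -4.8990 < 0 → local maximum
  f''(2.0129) = 4.8990 > 0 → local minimum

Critical points: x = atan((3 - 8*sqrt(6))/(4 + 6*sqrt(6))) ≈ -0.7259 (local maximum); x = atan((3 + 8*sqrt(6))/(4 - 6*sqrt(6))) + pi ≈ 2.0129 (local minimum)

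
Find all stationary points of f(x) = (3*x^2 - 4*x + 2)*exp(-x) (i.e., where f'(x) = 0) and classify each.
f'(x) = (-3*x^2 + 10*x - 6)*exp(-x)

Solve f'(x) = 0:
  f'(x) = (-3*x^2 + 10*x - 6)·exp(-x) and exp(-x) > 0 for every x, so f'(x) = 0 ⇔ -3*x^2 + 10*x - 6 = 0.
  3*x^2 - 10*x + 6 = 0 has no rational roots; quadratic formula: x = (10 ± √28)/6.
  ⇒ x = 5/3 - sqrt(7)/3 ≈ 0.7847, sqrt(7)/3 + 5/3 ≈ 2.5486

f''(x) = (3*x^2 - 16*x + 16)*exp(-x)
Second-derivative test at each critical point:
  f''(0.7847) = 2.4142 > 0 → local minimum
  f''(2.5486) = -0.4138 < 0 → local maximum

Critical points: x = 5/3 - sqrt(7)/3 ≈ 0.7847 (local minimum); x = sqrt(7)/3 + 5/3 ≈ 2.5486 (local maximum)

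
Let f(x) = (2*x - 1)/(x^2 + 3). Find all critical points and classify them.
f'(x) = 2*(-x^2 + x + 3)/(x^4 + 6*x^2 + 9)

Solve f'(x) = 0:
  f'(x) = -2*(x^2 - x - 3)/(x^2 + 3)^2; the denominator is positive wherever f is defined, so f'(x) = 0 ⇔ -2*x^2 + 2*x + 6 = 0.
  Factor: -2*x^2 + 2*x + 6 = -2*(x^2 - x - 3); x^2 - x - 3 = 0 has no rational roots; quadratic formula: x = (1 ± √13)/2.
  ⇒ x = 1/2 - sqrt(13)/2 ≈ -1.3028, 1/2 + sqrt(13)/2 ≈ 2.3028

f''(x) = 2*(4*x^2*(2*x - 1) + (1 - 6*x)*(x^2 + 3))/(x^2 + 3)^3
Second-derivative test at each critical point:
  f''(-1.3028) = 0.3268 > 0 → local minimum
  f''(2.3028) = -0.1046 < 0 → local maximum

Critical points: x = 1/2 - sqrt(13)/2 ≈ -1.3028 (local minimum); x = 1/2 + sqrt(13)/2 ≈ 2.3028 (local maximum)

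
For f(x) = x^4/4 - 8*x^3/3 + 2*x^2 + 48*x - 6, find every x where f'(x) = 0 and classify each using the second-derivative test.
f'(x) = x^3 - 8*x^2 + 4*x + 48

Solve f'(x) = 0:
  Factor: x^3 - 8*x^2 + 4*x + 48 = (x - 6)*(x - 4)*(x + 2) = 0.
  ⇒ x = -2, 4, 6

f''(x) = 3*x^2 - 16*x + 4
Second-derivative test at each critical point:
  f''(-2) = 48 > 0 → local minimum
  f''(4) = -12 < 0 → local maximum
  f''(6) = 16 > 0 → local minimum

Critical points: x = -2 (local minimum); x = 4 (local maximum); x = 6 (local minimum)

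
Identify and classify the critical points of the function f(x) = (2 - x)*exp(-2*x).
f'(x) = (2*x - 5)*exp(-2*x)

Solve f'(x) = 0:
  f'(x) = (2*x - 5)·exp(-2*x) and exp(-2*x) > 0 for every x, so f'(x) = 0 ⇔ 2*x - 5 = 0.
  2*x - 5 = 0.
  ⇒ x = 5/2

f''(x) = 4*(3 - x)*exp(-2*x)
Second-derivative test at each critical point:
  f''(5/2) = 0.0135 > 0 → local minimum

Critical points: x = 5/2 (local minimum)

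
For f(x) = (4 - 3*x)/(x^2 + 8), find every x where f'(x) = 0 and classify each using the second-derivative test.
f'(x) = (3*x^2 - 8*x - 24)/(x^4 + 16*x^2 + 64)

Solve f'(x) = 0:
  f'(x) = (3*x^2 - 8*x - 24)/(x^2 + 8)^2; the denominator is positive wherever f is defined, so f'(x) = 0 ⇔ 3*x^2 - 8*x - 24 = 0.
  3*x^2 - 8*x - 24 = 0 has no rational roots; quadratic formula: x = (8 ± √352)/6.
  ⇒ x = 4/3 - 2*sqrt(22)/3 ≈ -1.7936, 4/3 + 2*sqrt(22)/3 ≈ 4.4603

f''(x) = 2*(4*x^2*(4 - 3*x) + (9*x - 4)*(x^2 + 8))/(x^2 + 8)^3
Second-derivative test at each critical point:
  f''(-1.7936) = -0.1491 < 0 → local maximum
  f''(4.4603) = 0.0241 > 0 → local minimum

Critical points: x = 4/3 - 2*sqrt(22)/3 ≈ -1.7936 (local maximum); x = 4/3 + 2*sqrt(22)/3 ≈ 4.4603 (local minimum)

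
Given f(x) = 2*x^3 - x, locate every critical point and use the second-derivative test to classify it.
f'(x) = 6*x^2 - 1

Solve f'(x) = 0:
  6*x^2 - 1 = 0 has no rational roots; quadratic formula: x = (0 ± √24)/12.
  ⇒ x = -sqrt(6)/6 ≈ -0.4082, sqrt(6)/6 ≈ 0.4082

f''(x) = 12*x
Second-derivative test at each critical point:
  f''(-0.4082) = -4.8990 < 0 → local maximum
  f''(0.4082) = 4.8990 > 0 → local minimum

Critical points: x = -sqrt(6)/6 ≈ -0.4082 (local maximum); x = sqrt(6)/6 ≈ 0.4082 (local minimum)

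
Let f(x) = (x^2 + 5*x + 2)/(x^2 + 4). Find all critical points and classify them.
f'(x) = (-5*x^2 + 4*x + 20)/(x^4 + 8*x^2 + 16)

Solve f'(x) = 0:
  f'(x) = -(5*x^2 - 4*x - 20)/(x^2 + 4)^2; the denominator is positive wherever f is defined, so f'(x) = 0 ⇔ -5*x^2 + 4*x + 20 = 0.
  5*x^2 - 4*x - 20 = 0 has no rational roots; quadratic formula: x = (4 ± √416)/10.
  ⇒ x = 2/5 - 2*sqrt(26)/5 ≈ -1.6396, 2/5 + 2*sqrt(26)/5 ≈ 2.4396

f''(x) = 2*(5*x^3 - 6*x^2 - 60*x + 8)/(x^6 + 12*x^4 + 48*x^2 + 64)
Second-derivative test at each critical point:
  f''(-1.6396) = 0.4559 > 0 → local minimum
  f''(2.4396) = -0.2059 < 0 → local maximum

Critical points: x = 2/5 - 2*sqrt(26)/5 ≈ -1.6396 (local minimum); x = 2/5 + 2*sqrt(26)/5 ≈ 2.4396 (local maximum)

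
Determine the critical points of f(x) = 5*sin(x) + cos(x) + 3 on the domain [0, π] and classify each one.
f'(x) = -sin(x) + 5*cos(x)

Solve f'(x) = 0 on [0, π]:
  f'(x) = 0 ⇔ 5*cos(x) = sin(x) ⇔ tan(x) = 5, i.e. x = arctan(5) + nπ; keep the solutions lying in [0, π].
  ⇒ x = atan(5) ≈ 1.3734

f''(x) = -5*sin(x) - cos(x)
Second-derivative test at each critical point:
  f''(1.3734) = -5.0990 < 0 → local maximum

Critical points: x = atan(5) ≈ 1.3734 (local maximum)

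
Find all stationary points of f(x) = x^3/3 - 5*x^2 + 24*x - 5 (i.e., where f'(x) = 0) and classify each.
f'(x) = x^2 - 10*x + 24

Solve f'(x) = 0:
  Factor: x^2 - 10*x + 24 = (x - 6)*(x - 4) = 0.
  ⇒ x = 4, 6

f''(x) = 2*x - 10
Second-derivative test at each critical point:
  f''(4) = -2 < 0 → local maximum
  f''(6) = 2 > 0 → local minimum

Critical points: x = 4 (local maximum); x = 6 (local minimum)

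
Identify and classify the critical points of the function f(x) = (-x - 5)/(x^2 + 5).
f'(x) = (-x^2 + 2*x*(x + 5) - 5)/(x^2 + 5)^2

Solve f'(x) = 0:
  f'(x) = (x^2 + 10*x - 5)/(x^2 + 5)^2; the denominator is positive wherever f is defined, so f'(x) = 0 ⇔ x^2 + 10*x - 5 = 0.
  x^2 + 10*x - 5 = 0 has no rational roots; quadratic formula: x = (-10 ± √120)/2.
  ⇒ x = -sqrt(30) - 5 ≈ -10.4772, -5 + sqrt(30) ≈ 0.4772

f''(x) = 2*(-4*x^2*(x + 5) + (3*x + 5)*(x^2 + 5))/(x^2 + 5)^3
Second-derivative test at each critical point:
  f''(-10.4772) = -0.0008 < 0 → local maximum
  f''(0.4772) = 0.4008 > 0 → local minimum

Critical points: x = -sqrt(30) - 5 ≈ -10.4772 (local maximum); x = -5 + sqrt(30) ≈ 0.4772 (local minimum)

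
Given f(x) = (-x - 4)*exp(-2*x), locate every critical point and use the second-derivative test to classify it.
f'(x) = (2*x + 7)*exp(-2*x)

Solve f'(x) = 0:
  f'(x) = (2*x + 7)·exp(-2*x) and exp(-2*x) > 0 for every x, so f'(x) = 0 ⇔ 2*x + 7 = 0.
  2*x + 7 = 0.
  ⇒ x = -7/2

f''(x) = 4*(-x - 3)*exp(-2*x)
Second-derivative test at each critical point:
  f''(-7/2) = 2193.2663 > 0 → local minimum

Critical points: x = -7/2 (local minimum)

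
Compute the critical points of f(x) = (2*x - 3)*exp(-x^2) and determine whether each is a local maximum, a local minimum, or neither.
f'(x) = 2*(-x*(2*x - 3) + 1)*exp(-x^2)

Solve f'(x) = 0:
  f'(x) = (-4*x^2 + 6*x + 2)·exp(-x^2) and exp(-x^2) > 0 for every x, so f'(x) = 0 ⇔ -4*x^2 + 6*x + 2 = 0.
  Factor: -4*x^2 + 6*x + 2 = -2*(2*x^2 - 3*x - 1); 2*x^2 - 3*x - 1 = 0 has no rational roots; quadratic formula: x = (3 ± √17)/4.
  ⇒ x = 3/4 - sqrt(17)/4 ≈ -0.2808, 3/4 + sqrt(17)/4 ≈ 1.7808

f''(x) = 2*(2*x^2*(2*x - 3) - 6*x + 3)*exp(-x^2)
Second-derivative test at each critical point:
  f''(-0.2808) = 7.6211 > 0 → local minimum
  f''(1.7808) = -0.3460 < 0 → local maximum

Critical points: x = 3/4 - sqrt(17)/4 ≈ -0.2808 (local minimum); x = 3/4 + sqrt(17)/4 ≈ 1.7808 (local maximum)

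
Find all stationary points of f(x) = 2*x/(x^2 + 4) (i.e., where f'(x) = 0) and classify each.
f'(x) = 2*(4 - x^2)/(x^4 + 8*x^2 + 16)

Solve f'(x) = 0:
  f'(x) = -2*(x - 2)*(x + 2)/(x^2 + 4)^2; the denominator is positive wherever f is defined, so f'(x) = 0 ⇔ 8 - 2*x^2 = 0.
  Factor: 8 - 2*x^2 = -2*(x - 2)*(x + 2) = 0.
  ⇒ x = -2, 2

f''(x) = 4*x*(x^2 - 12)/(x^2 + 4)^3
Second-derivative test at each critical point:
  f''(-2) = 1/8 > 0 → local minimum
  f''(2) = -1/8 < 0 → local maximum

Critical points: x = -2 (local minimum); x = 2 (local maximum)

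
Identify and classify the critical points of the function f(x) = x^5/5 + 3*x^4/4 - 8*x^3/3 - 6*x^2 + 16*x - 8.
f'(x) = x^4 + 3*x^3 - 8*x^2 - 12*x + 16

Solve f'(x) = 0:
  Factor: x^4 + 3*x^3 - 8*x^2 - 12*x + 16 = (x - 2)*(x - 1)*(x + 2)*(x + 4) = 0.
  ⇒ x = -4, -2, 1, 2

f''(x) = 4*x^3 + 9*x^2 - 16*x - 12
Second-derivative test at each critical point:
  f''(-4) = -60 < 0 → local maximum
  f''(-2) = 24 > 0 → local minimum
  f''(1) = -15 < 0 → local maximum
  f''(2) = 24 > 0 → local minimum

Critical points: x = -4 (local maximum); x = -2 (local minimum); x = 1 (local maximum); x = 2 (local minimum)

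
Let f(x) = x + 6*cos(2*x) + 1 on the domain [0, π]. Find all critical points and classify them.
f'(x) = 1 - 12*sin(2*x)

Solve f'(x) = 0 on [0, π]:
  f'(x) = 0 ⇔ sin(2*x) = 1/12, i.e. 2*x = arcsin(1/12) + 2nπ or 2*x = π − arcsin(1/12) + 2nπ; keep the solutions lying in [0, π].
  ⇒ x = asin(1/12)/2 ≈ 0.0417, -asin(1/12)/2 + pi/2 ≈ 1.5291

f''(x) = -24*cos(2*x)
Second-derivative test at each critical point:
  f''(0.0417) = -23.9165 < 0 → local maximum
  f''(1.5291) = 23.9165 > 0 → local minimum

Critical points: x = asin(1/12)/2 ≈ 0.0417 (local maximum); x = -asin(1/12)/2 + pi/2 ≈ 1.5291 (local minimum)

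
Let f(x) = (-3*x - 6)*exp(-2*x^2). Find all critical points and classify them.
f'(x) = 3*(4*x*(x + 2) - 1)*exp(-2*x^2)

Solve f'(x) = 0:
  f'(x) = (12*x^2 + 24*x - 3)·exp(-2*x^2) and exp(-2*x^2) > 0 for every x, so f'(x) = 0 ⇔ 12*x^2 + 24*x - 3 = 0.
  Factor: 12*x^2 + 24*x - 3 = 3*(4*x^2 + 8*x - 1); 4*x^2 + 8*x - 1 = 0 has no rational roots; quadratic formula: x = (-8 ± √80)/8.
  ⇒ x = -sqrt(5)/2 - 1 ≈ -2.1180, -1 + sqrt(5)/2 ≈ 0.1180

f''(x) = 12*(-4*x^2*(x + 2) + 3*x + 2)*exp(-2*x^2)
Second-derivative test at each critical point:
  f''(-2.1180) = -0.0034 < 0 → local maximum
  f''(0.1180) = 26.0955 > 0 → local minimum

Critical points: x = -sqrt(5)/2 - 1 ≈ -2.1180 (local maximum); x = -1 + sqrt(5)/2 ≈ 0.1180 (local minimum)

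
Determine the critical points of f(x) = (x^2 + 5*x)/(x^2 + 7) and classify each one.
f'(x) = (-5*x^2 + 14*x + 35)/(x^4 + 14*x^2 + 49)

Solve f'(x) = 0:
  f'(x) = -(5*x^2 - 14*x - 35)/(x^2 + 7)^2; the denominator is positive wherever f is defined, so f'(x) = 0 ⇔ -5*x^2 + 14*x + 35 = 0.
  5*x^2 - 14*x - 35 = 0 has no rational roots; quadratic formula: x = (14 ± √896)/10.
  ⇒ x = 7/5 - 4*sqrt(14)/5 ≈ -1.5933, 7/5 + 4*sqrt(14)/5 ≈ 4.3933

f''(x) = 2*(5*x^3 - 21*x^2 - 105*x + 49)/(x^6 + 21*x^4 + 147*x^2 + 343)
Second-derivative test at each critical point:
  f''(-1.5933) = 0.3290 > 0 → local minimum
  f''(4.3933) = -0.0433 < 0 → local maximum

Critical points: x = 7/5 - 4*sqrt(14)/5 ≈ -1.5933 (local minimum); x = 7/5 + 4*sqrt(14)/5 ≈ 4.3933 (local maximum)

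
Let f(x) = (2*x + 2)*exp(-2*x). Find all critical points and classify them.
f'(x) = 2*(-2*x - 1)*exp(-2*x)

Solve f'(x) = 0:
  f'(x) = (-4*x - 2)·exp(-2*x) and exp(-2*x) > 0 for every x, so f'(x) = 0 ⇔ -4*x - 2 = 0.
  Factor: -4*x - 2 = -2*(2*x + 1) = 0.
  ⇒ x = -1/2

f''(x) = 8*x*exp(-2*x)
Second-derivative test at each critical point:
  f''(-1/2) = -10.8731 < 0 → local maximum

Critical points: x = -1/2 (local maximum)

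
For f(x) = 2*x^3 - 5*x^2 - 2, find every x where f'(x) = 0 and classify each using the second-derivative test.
f'(x) = 2*x*(3*x - 5)

Solve f'(x) = 0:
  Factor: 6*x^2 - 10*x = 2*x*(3*x - 5) = 0.
  ⇒ x = 0, 5/3

f''(x) = 12*x - 10
Second-derivative test at each critical point:
  f''(0) = -10 < 0 → local maximum
  f''(5/3) = 10 > 0 → local minimum

Critical points: x = 0 (local maximum); x = 5/3 (local minimum)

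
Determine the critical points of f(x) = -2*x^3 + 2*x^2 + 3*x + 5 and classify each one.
f'(x) = -6*x^2 + 4*x + 3

Solve f'(x) = 0:
  6*x^2 - 4*x - 3 = 0 has no rational roots; quadratic formula: x = (4 ± √88)/12.
  ⇒ x = 1/3 - sqrt(22)/6 ≈ -0.4484, 1/3 + sqrt(22)/6 ≈ 1.1151

f''(x) = 4 - 12*x
Second-derivative test at each critical point:
  f''(-0.4484) = 9.3808 > 0 → local minimum
  f''(1.1151) = -9.3808 < 0 → local maximum

Critical points: x = 1/3 - sqrt(22)/6 ≈ -0.4484 (local minimum); x = 1/3 + sqrt(22)/6 ≈ 1.1151 (local maximum)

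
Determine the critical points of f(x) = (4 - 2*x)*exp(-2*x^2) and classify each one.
f'(x) = 2*(4*x*(x - 2) - 1)*exp(-2*x^2)

Solve f'(x) = 0:
  f'(x) = (8*x^2 - 16*x - 2)·exp(-2*x^2) and exp(-2*x^2) > 0 for every x, so f'(x) = 0 ⇔ 8*x^2 - 16*x - 2 = 0.
  Factor: 8*x^2 - 16*x - 2 = 2*(4*x^2 - 8*x - 1); 4*x^2 - 8*x - 1 = 0 has no rational roots; quadratic formula: x = (8 ± √80)/8.
  ⇒ x = 1 - sqrt(5)/2 ≈ -0.1180, 1 + sqrt(5)/2 ≈ 2.1180

f''(x) = 8*(4*x^2*(2 - x) + 3*x - 2)*exp(-2*x^2)
Second-derivative test at each critical point:
  f''(-0.1180) = -17.3970 < 0 → local maximum
  f''(2.1180) = 0.0023 > 0 → local minimum

Critical points: x = 1 - sqrt(5)/2 ≈ -0.1180 (local maximum); x = 1 + sqrt(5)/2 ≈ 2.1180 (local minimum)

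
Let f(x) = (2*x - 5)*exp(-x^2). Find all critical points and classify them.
f'(x) = 2*(-x*(2*x - 5) + 1)*exp(-x^2)

Solve f'(x) = 0:
  f'(x) = (-4*x^2 + 10*x + 2)·exp(-x^2) and exp(-x^2) > 0 for every x, so f'(x) = 0 ⇔ -4*x^2 + 10*x + 2 = 0.
  Factor: -4*x^2 + 10*x + 2 = -2*(2*x^2 - 5*x - 1); 2*x^2 - 5*x - 1 = 0 has no rational roots; quadratic formula: x = (5 ± √33)/4.
  ⇒ x = 5/4 - sqrt(33)/4 ≈ -0.1861, 5/4 + sqrt(33)/4 ≈ 2.6861

f''(x) = 2*(2*x^2*(2*x - 5) - 6*x + 5)*exp(-x^2)
Second-derivative test at each critical point:
  f''(-0.1861) = 11.0979 > 0 → local minimum
  f''(2.6861) = -0.0084 < 0 → local maximum

Critical points: x = 5/4 - sqrt(33)/4 ≈ -0.1861 (local minimum); x = 5/4 + sqrt(33)/4 ≈ 2.6861 (local maximum)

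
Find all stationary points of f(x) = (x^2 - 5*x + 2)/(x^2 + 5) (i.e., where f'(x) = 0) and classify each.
f'(x) = (5*x^2 + 6*x - 25)/(x^4 + 10*x^2 + 25)

Solve f'(x) = 0:
  f'(x) = (5*x^2 + 6*x - 25)/(x^2 + 5)^2; the denominator is positive wherever f is defined, so f'(x) = 0 ⇔ 5*x^2 + 6*x - 25 = 0.
  5*x^2 + 6*x - 25 = 0 has no rational roots; quadratic formula: x = (-6 ± √536)/10.
  ⇒ x = -sqrt(134)/5 - 3/5 ≈ -2.9152, -3/5 + sqrt(134)/5 ≈ 1.7152

f''(x) = 2*(-5*x^3 - 9*x^2 + 75*x + 15)/(x^6 + 15*x^4 + 75*x^2 + 125)
Second-derivative test at each critical point:
  f''(-2.9152) = -0.1271 < 0 → local maximum
  f''(1.7152) = 0.3671 > 0 → local minimum

Critical points: x = -sqrt(134)/5 - 3/5 ≈ -2.9152 (local maximum); x = -3/5 + sqrt(134)/5 ≈ 1.7152 (local minimum)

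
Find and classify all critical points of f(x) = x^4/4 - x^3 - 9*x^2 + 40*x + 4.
f'(x) = x^3 - 3*x^2 - 18*x + 40

Solve f'(x) = 0:
  Factor: x^3 - 3*x^2 - 18*x + 40 = (x - 5)*(x - 2)*(x + 4) = 0.
  ⇒ x = -4, 2, 5

f''(x) = 3*x^2 - 6*x - 18
Second-derivative test at each critical point:
  f''(-4) = 54 > 0 → local minimum
  f''(2) = -18 < 0 → local maximum
  f''(5) = 27 > 0 → local minimum

Critical points: x = -4 (local minimum); x = 2 (local maximum); x = 5 (local minimum)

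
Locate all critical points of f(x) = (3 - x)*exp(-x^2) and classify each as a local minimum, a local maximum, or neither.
f'(x) = (2*x*(x - 3) - 1)*exp(-x^2)

Solve f'(x) = 0:
  f'(x) = (2*x^2 - 6*x - 1)·exp(-x^2) and exp(-x^2) > 0 for every x, so f'(x) = 0 ⇔ 2*x^2 - 6*x - 1 = 0.
  2*x^2 - 6*x - 1 = 0 has no rational roots; quadratic formula: x = (6 ± √44)/4.
  ⇒ x = 3/2 - sqrt(11)/2 ≈ -0.1583, 3/2 + sqrt(11)/2 ≈ 3.1583

f''(x) = 2*(2*x^2*(3 - x) + 3*x - 3)*exp(-x^2)
Second-derivative test at each critical point:
  f''(-0.1583) = -6.4691 < 0 → local maximum
  f''(3.1583) = 3.088e-04 > 0 → local minimum

Critical points: x = 3/2 - sqrt(11)/2 ≈ -0.1583 (local maximum); x = 3/2 + sqrt(11)/2 ≈ 3.1583 (local minimum)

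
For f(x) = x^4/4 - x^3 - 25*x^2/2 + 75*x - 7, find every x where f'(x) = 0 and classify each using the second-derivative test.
f'(x) = x^3 - 3*x^2 - 25*x + 75

Solve f'(x) = 0:
  Factor: x^3 - 3*x^2 - 25*x + 75 = (x - 5)*(x - 3)*(x + 5) = 0.
  ⇒ x = -5, 3, 5

f''(x) = 3*x^2 - 6*x - 25
Second-derivative test at each critical point:
  f''(-5) = 80 > 0 → local minimum
  f''(3) = -16 < 0 → local maximum
  f''(5) = 20 > 0 → local minimum

Critical points: x = -5 (local minimum); x = 3 (local maximum); x = 5 (local minimum)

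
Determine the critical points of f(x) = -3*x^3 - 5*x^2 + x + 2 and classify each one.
f'(x) = -9*x^2 - 10*x + 1

Solve f'(x) = 0:
  9*x^2 + 10*x - 1 = 0 has no rational roots; quadratic formula: x = (-10 ± √136)/18.
  ⇒ x = -sqrt(34)/9 - 5/9 ≈ -1.2034, -5/9 + sqrt(34)/9 ≈ 0.0923

f''(x) = -18*x - 10
Second-derivative test at each critical point:
  f''(-1.2034) = 11.6619 > 0 → local minimum
  f''(0.0923) = -11.6619 < 0 → local maximum

Critical points: x = -sqrt(34)/9 - 5/9 ≈ -1.2034 (local minimum); x = -5/9 + sqrt(34)/9 ≈ 0.0923 (local maximum)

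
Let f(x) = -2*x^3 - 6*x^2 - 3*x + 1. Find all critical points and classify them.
f'(x) = -6*x^2 - 12*x - 3

Solve f'(x) = 0:
  Factor: -6*x^2 - 12*x - 3 = -3*(2*x^2 + 4*x + 1); 2*x^2 + 4*x + 1 = 0 has no rational roots; quadratic formula: x = (-4 ± √8)/4.
  ⇒ x = -1 - sqrt(2)/2 ≈ -1.7071, -1 + sqrt(2)/2 ≈ -0.2929

f''(x) = -12*x - 12
Second-derivative test at each critical point:
  f''(-1.7071) = 8.4853 > 0 → local minimum
  f''(-0.2929) = -8.4853 < 0 → local maximum

Critical points: x = -1 - sqrt(2)/2 ≈ -1.7071 (local minimum); x = -1 + sqrt(2)/2 ≈ -0.2929 (local maximum)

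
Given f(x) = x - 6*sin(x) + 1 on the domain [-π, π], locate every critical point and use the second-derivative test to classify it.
f'(x) = 1 - 6*cos(x)

Solve f'(x) = 0 on [-π, π]:
  f'(x) = 0 ⇔ cos(x) = 1/6, i.e. x = ±arccos(1/6) + 2nπ; keep the solutions lying in [-π, π].
  ⇒ x = -acos(1/6) ≈ -1.4033, acos(1/6) ≈ 1.4033

f''(x) = 6*sin(x)
Second-derivative test at each critical point:
  f''(-1.4033) = -5.9161 < 0 → local maximum
  f''(1.4033) = 5.9161 > 0 → local minimum

Critical points: x = -acos(1/6) ≈ -1.4033 (local maximum); x = acos(1/6) ≈ 1.4033 (local minimum)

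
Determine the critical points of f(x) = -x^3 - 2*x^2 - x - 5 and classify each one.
f'(x) = -3*x^2 - 4*x - 1

Solve f'(x) = 0:
  Factor: -3*x^2 - 4*x - 1 = -(x + 1)*(3*x + 1) = 0.
  ⇒ x = -1, -1/3

f''(x) = -6*x - 4
Second-derivative test at each critical point:
  f''(-1) = 2 > 0 → local minimum
  f''(-1/3) = -2 < 0 → local maximum

Critical points: x = -1 (local minimum); x = -1/3 (local maximum)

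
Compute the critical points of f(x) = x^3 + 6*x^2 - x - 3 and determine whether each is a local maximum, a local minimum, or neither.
f'(x) = 3*x^2 + 12*x - 1

Solve f'(x) = 0:
  3*x^2 + 12*x - 1 = 0 has no rational roots; quadratic formula: x = (-12 ± √156)/6.
  ⇒ x = -sqrt(39)/3 - 2 ≈ -4.0817, -2 + sqrt(39)/3 ≈ 0.0817

f''(x) = 6*x + 12
Second-derivative test at each critical point:
  f''(-4.0817) = -12.4900 < 0 → local maximum
  f''(0.0817) = 12.4900 > 0 → local minimum

Critical points: x = -sqrt(39)/3 - 2 ≈ -4.0817 (local maximum); x = -2 + sqrt(39)/3 ≈ 0.0817 (local minimum)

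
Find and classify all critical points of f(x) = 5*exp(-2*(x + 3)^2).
f'(x) = 20*(-x - 3)*exp(-2*(x + 3)^2)

Solve f'(x) = 0:
  f'(x) = (-20*x - 60)·exp(-2*(x + 3)^2) and exp(-2*(x + 3)^2) > 0 for every x, so f'(x) = 0 ⇔ -20*x - 60 = 0.
  Factor: -20*x - 60 = -20*(x + 3) = 0.
  ⇒ x = -3

f''(x) = 20*(4*(x + 3)^2 - 1)*exp(-2*(x + 3)^2)
Second-derivative test at each critical point:
  f''(-3) = -20 < 0 → local maximum

Critical points: x = -3 (local maximum)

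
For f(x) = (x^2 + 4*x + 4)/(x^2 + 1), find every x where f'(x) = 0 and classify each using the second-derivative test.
f'(x) = 2*(-2*x^2 - 3*x + 2)/(x^4 + 2*x^2 + 1)

Solve f'(x) = 0:
  f'(x) = -2*(x + 2)*(2*x - 1)/(x^2 + 1)^2; the denominator is positive wherever f is defined, so f'(x) = 0 ⇔ -4*x^2 - 6*x + 4 = 0.
  Factor: -4*x^2 - 6*x + 4 = -2*(x + 2)*(2*x - 1) = 0.
  ⇒ x = -2, 1/2

f''(x) = 2*(4*x^3 + 9*x^2 - 12*x - 3)/(x^6 + 3*x^4 + 3*x^2 + 1)
Second-derivative test at each critical point:
  f''(-2) = 2/5 > 0 → local minimum
  f''(1/2) = -32/5 < 0 → local maximum

Critical points: x = -2 (local minimum); x = 1/2 (local maximum)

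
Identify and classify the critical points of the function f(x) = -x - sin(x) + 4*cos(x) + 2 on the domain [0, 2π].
f'(x) = -4*sin(x) - cos(x) - 1

Solve f'(x) = 0 on [0, 2π]:
  f'(x) = 0 ⇔ -4*sin(x) - cos(x) = 1. Write the left side as R·cos(x + φ) with R = √((-1)² + 4²) = sqrt(17), cos φ = -sqrt(17)/17, sin φ = 4*sqrt(17)/17; then cos(x + φ) = sqrt(17)/17. Solve for x and keep the solutions lying in [0, 2π].
  ⇒ x = pi ≈ 3.1416, -atan(8/15) + 2*pi ≈ 5.7932

f''(x) = sin(x) - 4*cos(x)
Second-derivative test at each critical point:
  f''(3.1416) = 4 > 0 → local minimum
  f''(5.7932) = -4 < 0 → local maximum

Critical points: x = pi ≈ 3.1416 (local minimum); x = -atan(8/15) + 2*pi ≈ 5.7932 (local maximum)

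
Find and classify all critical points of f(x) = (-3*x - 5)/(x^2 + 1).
f'(x) = (3*x^2 + 10*x - 3)/(x^4 + 2*x^2 + 1)

Solve f'(x) = 0:
  f'(x) = (3*x^2 + 10*x - 3)/(x^2 + 1)^2; the denominator is positive wherever f is defined, so f'(x) = 0 ⇔ 3*x^2 + 10*x - 3 = 0.
  3*x^2 + 10*x - 3 = 0 has no rational roots; quadratic formula: x = (-10 ± √136)/6.
  ⇒ x = -sqrt(34)/3 - 5/3 ≈ -3.6103, -5/3 + sqrt(34)/3 ≈ 0.2770

f''(x) = 2*(-4*x^2*(3*x + 5) + (9*x + 5)*(x^2 + 1))/(x^2 + 1)^3
Second-derivative test at each critical point:
  f''(-3.6103) = -0.0592 < 0 → local maximum
  f''(0.2770) = 10.0592 > 0 → local minimum

Critical points: x = -sqrt(34)/3 - 5/3 ≈ -3.6103 (local maximum); x = -5/3 + sqrt(34)/3 ≈ 0.2770 (local minimum)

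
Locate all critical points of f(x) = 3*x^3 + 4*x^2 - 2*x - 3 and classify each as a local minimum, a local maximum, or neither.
f'(x) = 9*x^2 + 8*x - 2

Solve f'(x) = 0:
  9*x^2 + 8*x - 2 = 0 has no rational roots; quadratic formula: x = (-8 ± √136)/18.
  ⇒ x = -sqrt(34)/9 - 4/9 ≈ -1.0923, -4/9 + sqrt(34)/9 ≈ 0.2034

f''(x) = 18*x + 8
Second-derivative test at each critical point:
  f''(-1.0923) = -11.6619 < 0 → local maximum
  f''(0.2034) = 11.6619 > 0 → local minimum

Critical points: x = -sqrt(34)/9 - 4/9 ≈ -1.0923 (local maximum); x = -4/9 + sqrt(34)/9 ≈ 0.2034 (local minimum)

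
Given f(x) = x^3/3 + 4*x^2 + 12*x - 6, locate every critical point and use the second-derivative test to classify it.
f'(x) = x^2 + 8*x + 12

Solve f'(x) = 0:
  Factor: x^2 + 8*x + 12 = (x + 2)*(x + 6) = 0.
  ⇒ x = -6, -2

f''(x) = 2*x + 8
Second-derivative test at each critical point:
  f''(-6) = -4 < 0 → local maximum
  f''(-2) = 4 > 0 → local minimum

Critical points: x = -6 (local maximum); x = -2 (local minimum)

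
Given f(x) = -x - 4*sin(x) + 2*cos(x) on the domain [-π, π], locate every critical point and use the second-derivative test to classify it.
f'(x) = -2*sin(x) - 4*cos(x) - 1

Solve f'(x) = 0 on [-π, π]:
  f'(x) = 0 ⇔ -2*sin(x) - 4*cos(x) = 1. Write the left side as R·cos(x + φ) with R = √((-4)² + 2²) = 2*sqrt(5), cos φ = -2*sqrt(5)/5, sin φ = sqrt(5)/5; then cos(x + φ) = sqrt(5)/10. Solve for x and keep the solutions lying in [-π, π].
  ⇒ x = atan((-2*sqrt(19) - 1)/(-2 + sqrt(19))) ≈ -1.3327, atan((-1 + 2*sqrt(19))/(-sqrt(19) - 2)) + pi ≈ 2.2600

f''(x) = 4*sin(x) - 2*cos(x)
Second-derivative test at each critical point:
  f''(-1.3327) = -4.3589 < 0 → local maximum
  f''(2.2600) = 4.3589 > 0 → local minimum

Critical points: x = atan((-2*sqrt(19) - 1)/(-2 + sqrt(19))) ≈ -1.3327 (local maximum); x = atan((-1 + 2*sqrt(19))/(-sqrt(19) - 2)) + pi ≈ 2.2600 (local minimum)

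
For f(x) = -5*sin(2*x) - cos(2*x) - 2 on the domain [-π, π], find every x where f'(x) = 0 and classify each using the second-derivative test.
f'(x) = 2*sin(2*x) - 10*cos(2*x)

Solve f'(x) = 0 on [-π, π]:
  f'(x) = 0 ⇔ -5*cos(2*x) = -sin(2*x) ⇔ tan(2*x) = 5, i.e. 2*x = arctan(5) + nπ; keep the solutions lying in [-π, π].
  ⇒ x = -pi + atan(5)/2 ≈ -2.4549, -pi/2 + atan(5)/2 ≈ -0.8841, atan(5)/2 ≈ 0.6867, atan(5)/2 + pi/2 ≈ 2.2575

f''(x) = 20*sin(2*x) + 4*cos(2*x)
Second-derivative test at each critical point:
  f''(-2.4549) = 20.3961 > 0 → local minimum
  f''(-0.8841) = -20.3961 < 0 → local maximum
  f''(0.6867) = 20.3961 > 0 → local minimum
  f''(2.2575) = -20.3961 < 0 → local maximum

Critical points: x = -pi + atan(5)/2 ≈ -2.4549 (local minimum); x = -pi/2 + atan(5)/2 ≈ -0.8841 (local maximum); x = atan(5)/2 ≈ 0.6867 (local minimum); x = atan(5)/2 + pi/2 ≈ 2.2575 (local maximum)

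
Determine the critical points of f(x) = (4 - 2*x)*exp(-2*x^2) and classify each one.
f'(x) = 2*(4*x*(x - 2) - 1)*exp(-2*x^2)

Solve f'(x) = 0:
  f'(x) = (8*x^2 - 16*x - 2)·exp(-2*x^2) and exp(-2*x^2) > 0 for every x, so f'(x) = 0 ⇔ 8*x^2 - 16*x - 2 = 0.
  Factor: 8*x^2 - 16*x - 2 = 2*(4*x^2 - 8*x - 1); 4*x^2 - 8*x - 1 = 0 has no rational roots; quadratic formula: x = (8 ± √80)/8.
  ⇒ x = 1 - sqrt(5)/2 ≈ -0.1180, 1 + sqrt(5)/2 ≈ 2.1180

f''(x) = 8*(4*x^2*(2 - x) + 3*x - 2)*exp(-2*x^2)
Second-derivative test at each critical point:
  f''(-0.1180) = -17.3970 < 0 → local maximum
  f''(2.1180) = 0.0023 > 0 → local minimum

Critical points: x = 1 - sqrt(5)/2 ≈ -0.1180 (local maximum); x = 1 + sqrt(5)/2 ≈ 2.1180 (local minimum)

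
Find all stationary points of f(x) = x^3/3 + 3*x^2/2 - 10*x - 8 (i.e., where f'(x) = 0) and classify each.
f'(x) = x^2 + 3*x - 10

Solve f'(x) = 0:
  Factor: x^2 + 3*x - 10 = (x - 2)*(x + 5) = 0.
  ⇒ x = -5, 2

f''(x) = 2*x + 3
Second-derivative test at each critical point:
  f''(-5) = -7 < 0 → local maximum
  f''(2) = 7 > 0 → local minimum

Critical points: x = -5 (local maximum); x = 2 (local minimum)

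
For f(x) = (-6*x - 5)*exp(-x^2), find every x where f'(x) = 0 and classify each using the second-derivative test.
f'(x) = 2*(x*(6*x + 5) - 3)*exp(-x^2)

Solve f'(x) = 0:
  f'(x) = (12*x^2 + 10*x - 6)·exp(-x^2) and exp(-x^2) > 0 for every x, so f'(x) = 0 ⇔ 12*x^2 + 10*x - 6 = 0.
  Factor: 12*x^2 + 10*x - 6 = 2*(6*x^2 + 5*x - 3); 6*x^2 + 5*x - 3 = 0 has no rational roots; quadratic formula: x = (-5 ± √97)/12.
  ⇒ x = -sqrt(97)/12 - 5/12 ≈ -1.2374, -5/12 + sqrt(97)/12 ≈ 0.4041

f''(x) = 2*(-12*x^3 - 10*x^2 + 18*x + 5)*exp(-x^2)
Second-derivative test at each critical point:
  f''(-1.2374) = -4.2603 < 0 → local maximum
  f''(0.4041) = 16.7304 > 0 → local minimum

Critical points: x = -sqrt(97)/12 - 5/12 ≈ -1.2374 (local maximum); x = -5/12 + sqrt(97)/12 ≈ 0.4041 (local minimum)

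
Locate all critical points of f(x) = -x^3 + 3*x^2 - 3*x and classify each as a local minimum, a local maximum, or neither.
f'(x) = -3*x^2 + 6*x - 3

Solve f'(x) = 0:
  Factor: -3*x^2 + 6*x - 3 = -3*(x - 1)^2 = 0.
  ⇒ x = 1

f''(x) = 6 - 6*x
Second-derivative test at each critical point:
  f''(1) = 0, so the second-derivative test is inconclusive; use the first-derivative test: f'(3/4) = -0.1875, f'(5/4) = -0.1875 — f' is negative on both sides (no sign change) → neither a local maximum nor a local minimum

Critical points: x = 1 (neither)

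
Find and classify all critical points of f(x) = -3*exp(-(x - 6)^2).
f'(x) = 6*(x - 6)*exp(-(x - 6)^2)

Solve f'(x) = 0:
  f'(x) = (6*x - 36)·exp(-(x - 6)^2) and exp(-(x - 6)^2) > 0 for every x, so f'(x) = 0 ⇔ 6*x - 36 = 0.
  Factor: 6*x - 36 = 6*(x - 6) = 0.
  ⇒ x = 6

f''(x) = 6*(1 - 2*(x - 6)^2)*exp(-(x - 6)^2)
Second-derivative test at each critical point:
  f''(6) = 6 > 0 → local minimum

Critical points: x = 6 (local minimum)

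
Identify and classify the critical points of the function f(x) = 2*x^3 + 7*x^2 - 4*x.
f'(x) = 6*x^2 + 14*x - 4

Solve f'(x) = 0:
  Factor: 6*x^2 + 14*x - 4 = 2*(3*x^2 + 7*x - 2); 3*x^2 + 7*x - 2 = 0 has no rational roots; quadratic formula: x = (-7 ± √73)/6.
  ⇒ x = -sqrt(73)/6 - 7/6 ≈ -2.5907, -7/6 + sqrt(73)/6 ≈ 0.2573

f''(x) = 12*x + 14
Second-derivative test at each critical point:
  f''(-2.5907) = -17.0880 < 0 → local maximum
  f''(0.2573) = 17.0880 > 0 → local minimum

Critical points: x = -sqrt(73)/6 - 7/6 ≈ -2.5907 (local maximum); x = -7/6 + sqrt(73)/6 ≈ 0.2573 (local minimum)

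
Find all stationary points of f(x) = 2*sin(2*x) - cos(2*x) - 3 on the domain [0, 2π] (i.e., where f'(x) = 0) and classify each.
f'(x) = 2*sin(2*x) + 4*cos(2*x)

Solve f'(x) = 0 on [0, 2π]:
  f'(x) = 0 ⇔ 2*cos(2*x) = -sin(2*x) ⇔ tan(2*x) = -2, i.e. 2*x = arctan(-2) + nπ; keep the solutions lying in [0, 2π].
  ⇒ x = -atan(2)/2 + pi/2 ≈ 1.0172, pi - atan(2)/2 ≈ 2.5880, -atan(2)/2 + 3*pi/2 ≈ 4.1588, -atan(2)/2 + 2*pi ≈ 5.7296

f''(x) = -8*sin(2*x) + 4*cos(2*x)
Second-derivative test at each critical point:
  f''(1.0172) = -8.9443 < 0 → local maximum
  f''(2.5880) = 8.9443 > 0 → local minimum
  f''(4.1588) = -8.9443 < 0 → local maximum
  f''(5.7296) = 8.9443 > 0 → local minimum

Critical points: x = -atan(2)/2 + pi/2 ≈ 1.0172 (local maximum); x = pi - atan(2)/2 ≈ 2.5880 (local minimum); x = -atan(2)/2 + 3*pi/2 ≈ 4.1588 (local maximum); x = -atan(2)/2 + 2*pi ≈ 5.7296 (local minimum)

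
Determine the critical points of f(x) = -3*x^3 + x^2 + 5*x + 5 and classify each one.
f'(x) = -9*x^2 + 2*x + 5

Solve f'(x) = 0:
  9*x^2 - 2*x - 5 = 0 has no rational roots; quadratic formula: x = (2 ± √184)/18.
  ⇒ x = 1/9 - sqrt(46)/9 ≈ -0.6425, 1/9 + sqrt(46)/9 ≈ 0.8647

f''(x) = 2 - 18*x
Second-derivative test at each critical point:
  f''(-0.6425) = 13.5647 > 0 → local minimum
  f''(0.8647) = -13.5647 < 0 → local maximum

Critical points: x = 1/9 - sqrt(46)/9 ≈ -0.6425 (local minimum); x = 1/9 + sqrt(46)/9 ≈ 0.8647 (local maximum)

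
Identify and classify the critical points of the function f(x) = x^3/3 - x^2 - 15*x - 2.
f'(x) = x^2 - 2*x - 15

Solve f'(x) = 0:
  Factor: x^2 - 2*x - 15 = (x - 5)*(x + 3) = 0.
  ⇒ x = -3, 5

f''(x) = 2*x - 2
Second-derivative test at each critical point:
  f''(-3) = -8 < 0 → local maximum
  f''(5) = 8 > 0 → local minimum

Critical points: x = -3 (local maximum); x = 5 (local minimum)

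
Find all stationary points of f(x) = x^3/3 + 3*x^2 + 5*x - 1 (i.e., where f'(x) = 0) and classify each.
f'(x) = x^2 + 6*x + 5

Solve f'(x) = 0:
  Factor: x^2 + 6*x + 5 = (x + 1)*(x + 5) = 0.
  ⇒ x = -5, -1

f''(x) = 2*x + 6
Second-derivative test at each critical point:
  f''(-5) = -4 < 0 → local maximum
  f''(-1) = 4 > 0 → local minimum

Critical points: x = -5 (local maximum); x = -1 (local minimum)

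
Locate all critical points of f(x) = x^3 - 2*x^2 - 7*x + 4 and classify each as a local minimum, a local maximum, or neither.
f'(x) = 3*x^2 - 4*x - 7

Solve f'(x) = 0:
  Factor: 3*x^2 - 4*x - 7 = (x + 1)*(3*x - 7) = 0.
  ⇒ x = -1, 7/3

f''(x) = 6*x - 4
Second-derivative test at each critical point:
  f''(-1) = -10 < 0 → local maximum
  f''(7/3) = 10 > 0 → local minimum

Critical points: x = -1 (local maximum); x = 7/3 (local minimum)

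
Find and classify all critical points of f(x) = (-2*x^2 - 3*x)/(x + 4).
f'(x) = 2*(-x^2 - 8*x - 6)/(x^2 + 8*x + 16)

Solve f'(x) = 0:
  f'(x) = -2*(x^2 + 8*x + 6)/(x + 4)^2; the denominator is positive wherever f is defined, so f'(x) = 0 ⇔ -2*x^2 - 16*x - 12 = 0.
  Factor: -2*x^2 - 16*x - 12 = -2*(x^2 + 8*x + 6); x^2 + 8*x + 6 = 0 has no rational roots; quadratic formula: x = (-8 ± √40)/2.
  ⇒ x = -4 - sqrt(10) ≈ -7.1623, -4 + sqrt(10) ≈ -0.8377

f''(x) = -40/(x^3 + 12*x^2 + 48*x + 64)
Second-derivative test at each critical point:
  f''(-7.1623) = 1.2649 > 0 → local minimum
  f''(-0.8377) = -1.2649 < 0 → local maximum

Critical points: x = -4 - sqrt(10) ≈ -7.1623 (local minimum); x = -4 + sqrt(10) ≈ -0.8377 (local maximum)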